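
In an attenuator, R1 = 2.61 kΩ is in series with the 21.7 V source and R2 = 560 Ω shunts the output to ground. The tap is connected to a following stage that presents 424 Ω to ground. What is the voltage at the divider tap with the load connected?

V_out ≈ 1.84 V

The load sits in parallel with R2: R2‖R_L = (560 × 424) / (560 + 424) = 241.3 Ω.
V_out = 21.7 × 241.3 / (2610 + 241.3) = 21.7 × 241.3/2851 = 1.84 V.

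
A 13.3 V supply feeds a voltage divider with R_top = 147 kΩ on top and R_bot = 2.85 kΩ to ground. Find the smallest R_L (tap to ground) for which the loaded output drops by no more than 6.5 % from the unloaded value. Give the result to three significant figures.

Output resistance R_th = R_top‖R_bot = (147 × 2.85)/149.8 = 2.796 kΩ.
The fractional drop is R_th/(R_th + R_L); requiring this ≤ 0.0650 gives R_L ≥ R_th(1/0.0650 − 1) = 2.796 × 14.38 = 40.2 kΩ.

R_L(min) ≈ 40.2 kΩ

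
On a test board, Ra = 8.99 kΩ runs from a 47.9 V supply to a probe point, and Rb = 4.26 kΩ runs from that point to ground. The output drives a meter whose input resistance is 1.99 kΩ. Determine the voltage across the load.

The load sits in parallel with Rb: Rb‖R_L = (4.26 × 1.99) / (4.26 + 1.99) = 1.356 kΩ.
V_out = 47.9 × 1.356 / (8.99 + 1.356) = 47.9 × 1.356/10.35 = 6.28 V.

V_out ≈ 6.28 V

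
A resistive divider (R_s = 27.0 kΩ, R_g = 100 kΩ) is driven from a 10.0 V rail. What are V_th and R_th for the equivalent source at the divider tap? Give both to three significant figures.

V_th is the open-circuit tap voltage: 10.0 × 100/(27.0 + 100) = 7.87 V.
With the supply zeroed, R_s and R_g appear in parallel from the tap: R_th = R_s‖R_g = (27.0 × 100)/127.0 = 21.3 kΩ.

V_th = 7.87 V, R_th = 21.3 kΩ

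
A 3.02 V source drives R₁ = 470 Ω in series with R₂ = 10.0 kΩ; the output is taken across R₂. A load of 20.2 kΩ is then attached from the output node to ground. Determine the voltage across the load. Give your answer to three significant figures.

The load sits in parallel with R₂: R₂‖R_L = (10000 × 20200) / (10000 + 20200) = 6689 Ω.
V_out = 3.02 × 6689 / (470 + 6689) = 3.02 × 6689/7159 = 2.82 V.

V_out ≈ 2.82 V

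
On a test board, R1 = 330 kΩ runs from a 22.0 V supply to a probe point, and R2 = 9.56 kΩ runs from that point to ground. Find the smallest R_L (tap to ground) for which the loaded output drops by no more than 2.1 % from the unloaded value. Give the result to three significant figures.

Output resistance R_th = R1‖R2 = (330 × 9.56)/339.6 = 9.291 kΩ.
The fractional drop is R_th/(R_th + R_L); requiring this ≤ 0.0210 gives R_L ≥ R_th(1/0.0210 − 1) = 9.291 × 46.62 = 433 kΩ.

R_L(min) ≈ 433 kΩ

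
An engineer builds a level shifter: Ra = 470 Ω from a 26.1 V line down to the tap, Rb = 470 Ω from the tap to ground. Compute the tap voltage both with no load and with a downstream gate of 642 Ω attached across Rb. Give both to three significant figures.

Open-circuit: V = 26.1 × 470/(470 + 470) = 13.1 V.
With the load, Rb becomes Rb‖R_L = 271.3 Ω, so V = 26.1 × 271.3/741.3 = 9.55 V.

Unloaded: 13.1 V; loaded: 9.55 V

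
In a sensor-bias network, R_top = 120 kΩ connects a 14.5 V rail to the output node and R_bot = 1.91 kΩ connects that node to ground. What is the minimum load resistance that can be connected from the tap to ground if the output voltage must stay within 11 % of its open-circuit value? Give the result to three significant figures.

Output resistance R_th = R_top‖R_bot = (120 × 1.91)/121.9 = 1.880 kΩ.
The fractional drop is R_th/(R_th + R_L); requiring this ≤ 0.110 gives R_L ≥ R_th(1/0.110 − 1) = 1.880 × 8.091 = 15.2 kΩ.

R_L(min) ≈ 15.2 kΩ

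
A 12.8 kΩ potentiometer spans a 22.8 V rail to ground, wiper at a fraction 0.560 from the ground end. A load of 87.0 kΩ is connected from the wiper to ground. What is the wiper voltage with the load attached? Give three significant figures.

The wiper splits the pot into (1−α)R = 5.632 kΩ above and αR = 7.168 kΩ below.
Lower section ‖ load = 6.622 kΩ.
V_wiper = 22.8 × 6.622/(5.632 + 6.622) = 12.3 V.

V ≈ 12.3 V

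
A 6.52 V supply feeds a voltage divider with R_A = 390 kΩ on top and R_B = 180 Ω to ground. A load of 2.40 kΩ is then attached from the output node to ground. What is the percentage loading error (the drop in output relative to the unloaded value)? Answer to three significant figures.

6.97 %

The divider's output (Thévenin) resistance is R_A‖R_B = 179.9 Ω.
Fractional drop under load = R_th/(R_th + R_L) = 179.9 / (179.9 + 2400) = 0.06974.
So the output falls by 6.97 %.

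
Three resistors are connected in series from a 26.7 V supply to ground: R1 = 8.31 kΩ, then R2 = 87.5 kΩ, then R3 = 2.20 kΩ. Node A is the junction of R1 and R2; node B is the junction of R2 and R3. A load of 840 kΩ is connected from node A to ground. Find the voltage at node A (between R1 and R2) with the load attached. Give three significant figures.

V ≈ 24.2 V

Below node A the series string R2+R3 = 89.70 kΩ sits in parallel with the 840 kΩ load: 81.05 kΩ.
V_A = 26.7 × 81.05/(8.31 + 81.05) = 24.2 V.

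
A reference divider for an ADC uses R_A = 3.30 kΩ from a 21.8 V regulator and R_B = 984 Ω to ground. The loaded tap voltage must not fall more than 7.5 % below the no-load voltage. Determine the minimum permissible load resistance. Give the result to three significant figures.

Output resistance R_th = R_A‖R_B = (3300 × 984)/4284 = 758.0 Ω.
The fractional drop is R_th/(R_th + R_L); requiring this ≤ 0.0750 gives R_L ≥ R_th(1/0.0750 − 1) = 758.0 × 12.33 = 9.35 kΩ.

R_L(min) ≈ 9.35 kΩ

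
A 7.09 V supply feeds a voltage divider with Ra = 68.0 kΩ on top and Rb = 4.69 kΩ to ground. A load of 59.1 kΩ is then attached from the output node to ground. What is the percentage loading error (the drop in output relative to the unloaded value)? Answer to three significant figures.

6.91 %

The divider's output (Thévenin) resistance is Ra‖Rb = 4.387 kΩ.
Fractional drop under load = R_th/(R_th + R_L) = 4.387 / (4.387 + 59.1) = 0.06911.
So the output falls by 6.91 %.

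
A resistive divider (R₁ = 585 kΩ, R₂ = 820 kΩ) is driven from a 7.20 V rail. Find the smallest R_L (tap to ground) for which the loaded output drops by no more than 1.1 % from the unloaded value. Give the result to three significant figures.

R_L(min) ≈ 30.7 MΩ

Output resistance R_th = R₁‖R₂ = (585 × 820)/1405 = 341.4 kΩ.
The fractional drop is R_th/(R_th + R_L); requiring this ≤ 0.0110 gives R_L ≥ R_th(1/0.0110 − 1) = 341.4 × 89.91 = 30.7 MΩ.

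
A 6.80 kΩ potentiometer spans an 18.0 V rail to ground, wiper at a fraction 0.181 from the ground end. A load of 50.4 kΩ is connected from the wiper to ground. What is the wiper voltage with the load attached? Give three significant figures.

V ≈ 3.19 V

The wiper splits the pot into (1−α)R = 5.569 kΩ above and αR = 1.231 kΩ below.
Lower section ‖ load = 1.201 kΩ.
V_wiper = 18.0 × 1.201/(5.569 + 1.201) = 3.19 V.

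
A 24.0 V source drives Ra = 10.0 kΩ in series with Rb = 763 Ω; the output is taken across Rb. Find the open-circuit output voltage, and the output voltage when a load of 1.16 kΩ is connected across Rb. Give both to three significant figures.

Open-circuit: V = 24.0 × 763/(10000 + 763) = 1.70 V.
With the load, Rb becomes Rb‖R_L = 460.3 Ω, so V = 24.0 × 460.3/10460 = 1.06 V.

Unloaded: 1.70 V; loaded: 1.06 V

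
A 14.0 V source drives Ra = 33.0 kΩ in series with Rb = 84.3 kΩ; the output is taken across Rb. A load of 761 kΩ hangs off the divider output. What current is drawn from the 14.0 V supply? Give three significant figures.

Rb‖R_L = 75.89 kΩ, so the source sees Ra + Rb‖R_L = 108.9 kΩ.
I = 14.0 V / 108.9 kΩ = 0.129 mA.

I ≈ 0.129 mA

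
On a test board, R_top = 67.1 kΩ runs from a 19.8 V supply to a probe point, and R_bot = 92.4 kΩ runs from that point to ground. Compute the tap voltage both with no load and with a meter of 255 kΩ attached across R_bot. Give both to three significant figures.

Open-circuit: V = 19.8 × 92.4/(67.1 + 92.4) = 11.5 V.
With the load, R_bot becomes R_bot‖R_L = 67.82 kΩ, so V = 19.8 × 67.82/134.9 = 9.95 V.

Unloaded: 11.5 V; loaded: 9.95 V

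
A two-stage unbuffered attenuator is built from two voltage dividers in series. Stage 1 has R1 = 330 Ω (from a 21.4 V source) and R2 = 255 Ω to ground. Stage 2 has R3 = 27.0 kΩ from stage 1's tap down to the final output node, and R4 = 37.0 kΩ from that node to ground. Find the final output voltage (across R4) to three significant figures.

V_out ≈ 5.38 V

Stage 2 presents R3+R4 = 64000 Ω as a load on stage 1's tap.
Stage 1's lower leg becomes R2‖(R3+R4) = 254.0 Ω, so V_mid = 21.4 × 254.0/584.0 = 9.307 V.
Stage 2 is itself unloaded: V_out = V_mid × R4/(R3+R4) = 9.307 × 37000/64000 = 5.38 V.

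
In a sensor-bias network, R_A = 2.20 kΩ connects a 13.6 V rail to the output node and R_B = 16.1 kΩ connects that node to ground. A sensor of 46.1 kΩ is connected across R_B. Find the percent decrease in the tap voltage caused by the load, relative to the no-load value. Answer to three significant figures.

4.03 %

The divider's output (Thévenin) resistance is R_A‖R_B = 1.936 kΩ.
Fractional drop under load = R_th/(R_th + R_L) = 1.936 / (1.936 + 46.1) = 0.04029.
So the output falls by 4.03 %.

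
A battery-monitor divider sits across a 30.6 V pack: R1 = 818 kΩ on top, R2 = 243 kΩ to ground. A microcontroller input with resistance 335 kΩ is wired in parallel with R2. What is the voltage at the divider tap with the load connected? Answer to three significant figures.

V_out ≈ 4.49 V

The load sits in parallel with R2: R2‖R_L = (243 × 335) / (243 + 335) = 140.8 kΩ.
V_out = 30.6 × 140.8 / (818 + 140.8) = 30.6 × 140.8/958.8 = 4.49 V.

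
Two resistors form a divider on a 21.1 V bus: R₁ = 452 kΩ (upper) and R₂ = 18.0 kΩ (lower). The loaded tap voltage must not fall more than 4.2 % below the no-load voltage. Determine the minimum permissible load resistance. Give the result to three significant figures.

Output resistance R_th = R₁‖R₂ = (452 × 18.0)/470.0 = 17.31 kΩ.
The fractional drop is R_th/(R_th + R_L); requiring this ≤ 0.0420 gives R_L ≥ R_th(1/0.0420 − 1) = 17.31 × 22.81 = 395 kΩ.

R_L(min) ≈ 395 kΩ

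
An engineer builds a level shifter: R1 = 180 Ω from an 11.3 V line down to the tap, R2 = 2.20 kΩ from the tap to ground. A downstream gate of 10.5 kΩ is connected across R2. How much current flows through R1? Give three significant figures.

I ≈ 5.65 mA

R2‖R_L = 1819 Ω, so the source sees R1 + R2‖R_L = 1999 Ω.
I = 11.3 V / 1999 Ω = 5.65 mA.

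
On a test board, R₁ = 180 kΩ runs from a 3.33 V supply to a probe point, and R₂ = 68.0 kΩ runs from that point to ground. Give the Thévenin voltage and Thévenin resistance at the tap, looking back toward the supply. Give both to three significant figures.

V_th is the open-circuit tap voltage: 3.33 × 68.0/(180 + 68.0) = 0.913 V.
With the supply zeroed, R₁ and R₂ appear in parallel from the tap: R_th = R₁‖R₂ = (180 × 68.0)/248.0 = 49.4 kΩ.

V_th = 0.913 V, R_th = 49.4 kΩ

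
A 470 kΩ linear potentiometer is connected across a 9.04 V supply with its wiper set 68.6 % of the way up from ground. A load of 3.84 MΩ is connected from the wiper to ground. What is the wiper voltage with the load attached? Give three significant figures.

V ≈ 6.04 V

The wiper splits the pot into (1−α)R = 147.6 kΩ above and αR = 322.4 kΩ below.
Lower section ‖ load = 297.4 kΩ.
V_wiper = 9.04 × 297.4/(147.6 + 297.4) = 6.04 V.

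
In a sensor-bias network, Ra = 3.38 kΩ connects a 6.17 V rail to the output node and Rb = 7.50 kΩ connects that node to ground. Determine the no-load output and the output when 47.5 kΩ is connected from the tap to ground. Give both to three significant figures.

Open-circuit: V = 6.17 × 7.50/(3.38 + 7.50) = 4.25 V.
With the load, Rb becomes Rb‖R_L = 6.477 kΩ, so V = 6.17 × 6.477/9.857 = 4.05 V.

Unloaded: 4.25 V; loaded: 4.05 V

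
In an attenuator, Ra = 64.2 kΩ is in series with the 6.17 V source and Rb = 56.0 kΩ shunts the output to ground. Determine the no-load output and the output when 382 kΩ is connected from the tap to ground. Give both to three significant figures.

Open-circuit: V = 6.17 × 56.0/(64.2 + 56.0) = 2.87 V.
With the load, Rb becomes Rb‖R_L = 48.84 kΩ, so V = 6.17 × 48.84/113.0 = 2.67 V.

Unloaded: 2.87 V; loaded: 2.67 V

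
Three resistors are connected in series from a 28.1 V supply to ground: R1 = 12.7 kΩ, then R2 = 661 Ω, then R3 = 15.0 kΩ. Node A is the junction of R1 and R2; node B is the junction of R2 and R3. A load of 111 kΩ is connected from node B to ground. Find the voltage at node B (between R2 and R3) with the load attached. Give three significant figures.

V ≈ 14.0 V

At node B, R3 is in parallel with the load: R3‖R_L = 13210 Ω.
Below node A the resistance is R2 + (R3‖R_L) = 13880 Ω, so V_A = 28.1 × 13880/26580 = 14.67 V.
Then V_B = V_A × (R3‖R_L)/(R2 + R3‖R_L) = 14.67 × 13210/13880 = 14.0 V.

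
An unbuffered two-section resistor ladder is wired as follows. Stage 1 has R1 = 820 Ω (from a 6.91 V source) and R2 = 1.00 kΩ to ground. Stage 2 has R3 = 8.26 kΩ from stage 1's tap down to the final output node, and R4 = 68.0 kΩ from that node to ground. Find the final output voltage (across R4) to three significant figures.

V_out ≈ 3.37 V

Stage 2 presents R3+R4 = 76260 Ω as a load on stage 1's tap.
Stage 1's lower leg becomes R2‖(R3+R4) = 987.1 Ω, so V_mid = 6.91 × 987.1/1807 = 3.774 V.
Stage 2 is itself unloaded: V_out = V_mid × R4/(R3+R4) = 3.774 × 68000/76260 = 3.37 V.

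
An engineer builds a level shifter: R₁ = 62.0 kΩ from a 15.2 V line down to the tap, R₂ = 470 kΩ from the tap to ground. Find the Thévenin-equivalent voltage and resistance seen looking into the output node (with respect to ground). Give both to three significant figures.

V_th = 13.4 V, R_th = 54.8 kΩ

V_th is the open-circuit tap voltage: 15.2 × 470/(62.0 + 470) = 13.4 V.
With the supply zeroed, R₁ and R₂ appear in parallel from the tap: R_th = R₁‖R₂ = (62.0 × 470)/532.0 = 54.8 kΩ.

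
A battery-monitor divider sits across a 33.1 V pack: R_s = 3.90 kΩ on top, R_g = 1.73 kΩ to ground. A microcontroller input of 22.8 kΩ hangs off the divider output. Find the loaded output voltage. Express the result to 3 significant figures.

The load sits in parallel with R_g: R_g‖R_L = (1.73 × 22.8) / (1.73 + 22.8) = 1.608 kΩ.
V_out = 33.1 × 1.608 / (3.90 + 1.608) = 33.1 × 1.608/5.508 = 9.66 V.
(Unloaded it would have been 10.2 V.)

V_out ≈ 9.66 V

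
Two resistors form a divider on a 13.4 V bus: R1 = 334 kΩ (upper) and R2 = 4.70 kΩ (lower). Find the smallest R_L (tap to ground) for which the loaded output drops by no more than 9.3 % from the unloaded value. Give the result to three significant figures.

Output resistance R_th = R1‖R2 = (334 × 4.70)/338.7 = 4.635 kΩ.
The fractional drop is R_th/(R_th + R_L); requiring this ≤ 0.0930 gives R_L ≥ R_th(1/0.0930 − 1) = 4.635 × 9.753 = 45.2 kΩ.

R_L(min) ≈ 45.2 kΩ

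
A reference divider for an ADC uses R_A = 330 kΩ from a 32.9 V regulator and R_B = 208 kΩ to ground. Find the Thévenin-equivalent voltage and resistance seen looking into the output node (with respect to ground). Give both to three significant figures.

V_th = 12.7 V, R_th = 128 kΩ

V_th is the open-circuit tap voltage: 32.9 × 208/(330 + 208) = 12.7 V.
With the supply zeroed, R_A and R_B appear in parallel from the tap: R_th = R_A‖R_B = (330 × 208)/538.0 = 128 kΩ.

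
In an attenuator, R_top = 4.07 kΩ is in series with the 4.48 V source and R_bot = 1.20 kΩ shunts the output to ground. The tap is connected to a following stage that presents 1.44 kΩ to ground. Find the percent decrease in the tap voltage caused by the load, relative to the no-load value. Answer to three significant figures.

The divider's output (Thévenin) resistance is R_top‖R_bot = 0.9268 kΩ.
Fractional drop under load = R_th/(R_th + R_L) = 0.9268 / (0.9268 + 1.44) = 0.3916.
So the output falls by 39.2 %.

39.2 %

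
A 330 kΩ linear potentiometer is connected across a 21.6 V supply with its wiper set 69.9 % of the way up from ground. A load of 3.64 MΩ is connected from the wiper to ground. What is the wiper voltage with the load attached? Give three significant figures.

The wiper splits the pot into (1−α)R = 99.33 kΩ above and αR = 230.7 kΩ below.
Lower section ‖ load = 216.9 kΩ.
V_wiper = 21.6 × 216.9/(99.33 + 216.9) = 14.8 V.

V ≈ 14.8 V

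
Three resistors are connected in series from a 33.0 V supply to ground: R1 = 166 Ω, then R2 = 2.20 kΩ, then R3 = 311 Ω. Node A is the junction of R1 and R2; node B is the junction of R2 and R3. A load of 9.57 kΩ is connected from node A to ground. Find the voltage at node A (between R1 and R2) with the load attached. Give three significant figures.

V ≈ 30.5 V

Below node A the series string R2+R3 = 2511 Ω sits in parallel with the 9570 Ω load: 1989 Ω.
V_A = 33.0 × 1989/(166 + 1989) = 30.5 V.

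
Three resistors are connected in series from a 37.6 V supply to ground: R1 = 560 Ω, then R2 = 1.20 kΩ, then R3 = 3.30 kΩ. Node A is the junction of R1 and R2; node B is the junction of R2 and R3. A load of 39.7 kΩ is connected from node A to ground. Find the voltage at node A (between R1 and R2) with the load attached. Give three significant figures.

V ≈ 33.0 V

Below node A the series string R2+R3 = 4500 Ω sits in parallel with the 39700 Ω load: 4042 Ω.
V_A = 37.6 × 4042/(560 + 4042) = 33.0 V.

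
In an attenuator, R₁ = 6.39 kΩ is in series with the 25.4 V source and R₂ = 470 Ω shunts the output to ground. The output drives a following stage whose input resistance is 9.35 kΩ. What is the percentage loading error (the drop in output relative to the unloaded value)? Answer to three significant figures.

The divider's output (Thévenin) resistance is R₁‖R₂ = 437.8 Ω.
Fractional drop under load = R_th/(R_th + R_L) = 437.8 / (437.8 + 9350) = 0.04473.
So the output falls by 4.47 %.

4.47 %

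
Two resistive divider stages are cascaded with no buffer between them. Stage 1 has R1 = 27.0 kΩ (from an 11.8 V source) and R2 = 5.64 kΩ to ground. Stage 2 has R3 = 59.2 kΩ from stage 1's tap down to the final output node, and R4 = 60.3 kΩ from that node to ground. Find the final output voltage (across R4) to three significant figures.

V_out ≈ 0.990 V

Stage 2 presents R3+R4 = 119.5 kΩ as a load on stage 1's tap.
Stage 1's lower leg becomes R2‖(R3+R4) = 5.386 kΩ, so V_mid = 11.8 × 5.386/32.39 = 1.962 V.
Stage 2 is itself unloaded: V_out = V_mid × R4/(R3+R4) = 1.962 × 60.3/119.5 = 0.990 V.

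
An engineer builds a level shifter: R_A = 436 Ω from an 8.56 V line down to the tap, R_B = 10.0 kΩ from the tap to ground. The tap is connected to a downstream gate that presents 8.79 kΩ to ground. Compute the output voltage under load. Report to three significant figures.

V_out ≈ 7.83 V

The load sits in parallel with R_B: R_B‖R_L = (10000 × 8790) / (10000 + 8790) = 4678 Ω.
V_out = 8.56 × 4678 / (436 + 4678) = 8.56 × 4678/5114 = 7.83 V.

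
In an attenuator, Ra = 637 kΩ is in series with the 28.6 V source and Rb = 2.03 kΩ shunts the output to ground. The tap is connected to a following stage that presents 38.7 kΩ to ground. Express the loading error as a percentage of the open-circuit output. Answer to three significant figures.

4.97 %

The divider's output (Thévenin) resistance is Ra‖Rb = 2.024 kΩ.
Fractional drop under load = R_th/(R_th + R_L) = 2.024 / (2.024 + 38.7) = 0.04969.
So the output falls by 4.97 %.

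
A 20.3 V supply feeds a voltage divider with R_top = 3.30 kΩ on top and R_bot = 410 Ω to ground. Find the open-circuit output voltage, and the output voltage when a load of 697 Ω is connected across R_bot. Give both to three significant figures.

Open-circuit: V = 20.3 × 410/(3300 + 410) = 2.24 V.
With the load, R_bot becomes R_bot‖R_L = 258.1 Ω, so V = 20.3 × 258.1/3558 = 1.47 V.

Unloaded: 2.24 V; loaded: 1.47 V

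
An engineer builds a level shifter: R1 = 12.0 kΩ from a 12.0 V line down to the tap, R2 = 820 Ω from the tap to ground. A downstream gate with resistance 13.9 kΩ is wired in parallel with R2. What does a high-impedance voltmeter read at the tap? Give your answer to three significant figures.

V_out ≈ 0.727 V

The load sits in parallel with R2: R2‖R_L = (820 × 13900) / (820 + 13900) = 774.3 Ω.
V_out = 12.0 × 774.3 / (12000 + 774.3) = 12.0 × 774.3/12770 = 0.727 V.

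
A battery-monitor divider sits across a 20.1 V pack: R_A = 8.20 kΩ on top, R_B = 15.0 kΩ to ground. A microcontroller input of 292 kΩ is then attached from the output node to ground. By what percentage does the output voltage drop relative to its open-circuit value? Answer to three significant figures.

1.78 %

The divider's output (Thévenin) resistance is R_A‖R_B = 5.302 kΩ.
Fractional drop under load = R_th/(R_th + R_L) = 5.302 / (5.302 + 292) = 0.01783.
So the output falls by 1.78 %.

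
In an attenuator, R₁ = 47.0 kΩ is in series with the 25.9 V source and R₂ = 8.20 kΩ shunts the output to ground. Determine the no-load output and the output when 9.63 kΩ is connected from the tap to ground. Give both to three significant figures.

Open-circuit: V = 25.9 × 8.20/(47.0 + 8.20) = 3.85 V.
With the load, R₂ becomes R₂‖R_L = 4.429 kΩ, so V = 25.9 × 4.429/51.43 = 2.23 V.

Unloaded: 3.85 V; loaded: 2.23 V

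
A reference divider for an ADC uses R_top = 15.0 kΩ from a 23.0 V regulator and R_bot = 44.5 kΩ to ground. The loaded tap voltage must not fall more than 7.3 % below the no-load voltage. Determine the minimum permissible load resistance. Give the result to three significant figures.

R_L(min) ≈ 142 kΩ

Output resistance R_th = R_top‖R_bot = (15.0 × 44.5)/59.50 = 11.22 kΩ.
The fractional drop is R_th/(R_th + R_L); requiring this ≤ 0.0730 gives R_L ≥ R_th(1/0.0730 − 1) = 11.22 × 12.70 = 142 kΩ.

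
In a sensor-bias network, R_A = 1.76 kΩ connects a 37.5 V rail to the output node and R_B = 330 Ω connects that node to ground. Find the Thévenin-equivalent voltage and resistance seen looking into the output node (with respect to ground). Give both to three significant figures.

V_th is the open-circuit tap voltage: 37.5 × 330/(1760 + 330) = 5.92 V.
With the supply zeroed, R_A and R_B appear in parallel from the tap: R_th = R_A‖R_B = (1760 × 330)/2090 = 278 Ω.

V_th = 5.92 V, R_th = 278 Ω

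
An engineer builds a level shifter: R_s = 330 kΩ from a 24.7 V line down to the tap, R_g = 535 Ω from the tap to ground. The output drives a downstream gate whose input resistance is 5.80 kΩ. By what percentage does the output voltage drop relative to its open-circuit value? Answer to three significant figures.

8.43 %

The divider's output (Thévenin) resistance is R_s‖R_g = 534.1 Ω.
Fractional drop under load = R_th/(R_th + R_L) = 534.1 / (534.1 + 5800) = 0.08433.
So the output falls by 8.43 %.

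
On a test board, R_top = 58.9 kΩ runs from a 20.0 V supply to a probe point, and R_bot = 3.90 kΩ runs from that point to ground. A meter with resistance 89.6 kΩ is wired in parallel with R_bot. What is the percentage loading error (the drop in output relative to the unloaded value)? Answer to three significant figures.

3.92 %

The divider's output (Thévenin) resistance is R_top‖R_bot = 3.658 kΩ.
Fractional drop under load = R_th/(R_th + R_L) = 3.658 / (3.658 + 89.6) = 0.03922.
So the output falls by 3.92 %.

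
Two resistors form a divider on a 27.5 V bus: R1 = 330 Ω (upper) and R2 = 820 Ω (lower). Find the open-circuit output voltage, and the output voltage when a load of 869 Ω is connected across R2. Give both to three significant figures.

Open-circuit: V = 27.5 × 820/(330 + 820) = 19.6 V.
With the load, R2 becomes R2‖R_L = 421.9 Ω, so V = 27.5 × 421.9/751.9 = 15.4 V.

Unloaded: 19.6 V; loaded: 15.4 V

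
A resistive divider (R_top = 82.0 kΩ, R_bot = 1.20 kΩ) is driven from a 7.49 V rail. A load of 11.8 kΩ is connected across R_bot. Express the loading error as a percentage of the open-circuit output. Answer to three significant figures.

9.11 %

The divider's output (Thévenin) resistance is R_top‖R_bot = 1.183 kΩ.
Fractional drop under load = R_th/(R_th + R_L) = 1.183 / (1.183 + 11.8) = 0.09110.
So the output falls by 9.11 %.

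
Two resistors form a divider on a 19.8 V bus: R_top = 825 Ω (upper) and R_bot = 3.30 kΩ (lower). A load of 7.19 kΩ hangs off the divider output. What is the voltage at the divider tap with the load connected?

V_out ≈ 14.5 V

The load sits in parallel with R_bot: R_bot‖R_L = (3300 × 7190) / (3300 + 7190) = 2262 Ω.
V_out = 19.8 × 2262 / (825 + 2262) = 19.8 × 2262/3087 = 14.5 V.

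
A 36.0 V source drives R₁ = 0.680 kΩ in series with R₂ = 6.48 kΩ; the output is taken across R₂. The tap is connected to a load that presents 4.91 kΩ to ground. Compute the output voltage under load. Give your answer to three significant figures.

V_out ≈ 29.0 V

The load sits in parallel with R₂: R₂‖R_L = (6480 × 4910) / (6480 + 4910) = 2793 Ω.
V_out = 36.0 × 2793 / (680 + 2793) = 36.0 × 2793/3473 = 29.0 V.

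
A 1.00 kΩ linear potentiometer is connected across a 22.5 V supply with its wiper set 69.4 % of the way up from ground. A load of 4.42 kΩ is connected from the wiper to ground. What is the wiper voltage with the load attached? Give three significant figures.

V ≈ 14.9 V

The wiper splits the pot into (1−α)R = 306.0 Ω above and αR = 694.0 Ω below.
Lower section ‖ load = 599.8 Ω.
V_wiper = 22.5 × 599.8/(306.0 + 599.8) = 14.9 V.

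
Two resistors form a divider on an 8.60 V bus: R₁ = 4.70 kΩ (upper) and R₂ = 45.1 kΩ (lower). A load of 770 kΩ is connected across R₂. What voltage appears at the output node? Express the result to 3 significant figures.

The load sits in parallel with R₂: R₂‖R_L = (45.1 × 770) / (45.1 + 770) = 42.60 kΩ.
V_out = 8.60 × 42.60 / (4.70 + 42.60) = 8.60 × 42.60/47.30 = 7.75 V.
(Unloaded it would have been 7.79 V.)

V_out ≈ 7.75 V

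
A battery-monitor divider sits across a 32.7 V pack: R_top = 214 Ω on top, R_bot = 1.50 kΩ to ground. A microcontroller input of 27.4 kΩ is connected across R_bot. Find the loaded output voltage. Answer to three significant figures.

V_out ≈ 28.4 V

The load sits in parallel with R_bot: R_bot‖R_L = (1500 × 27400) / (1500 + 27400) = 1422 Ω.
V_out = 32.7 × 1422 / (214 + 1422) = 32.7 × 1422/1636 = 28.4 V.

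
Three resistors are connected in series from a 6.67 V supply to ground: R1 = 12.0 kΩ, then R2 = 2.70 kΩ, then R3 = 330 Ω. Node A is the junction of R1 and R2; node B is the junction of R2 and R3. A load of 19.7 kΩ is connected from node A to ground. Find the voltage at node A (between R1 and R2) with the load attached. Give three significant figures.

V ≈ 1.20 V

Below node A the series string R2+R3 = 3030 Ω sits in parallel with the 19700 Ω load: 2626 Ω.
V_A = 6.67 × 2626/(12000 + 2626) = 1.20 V.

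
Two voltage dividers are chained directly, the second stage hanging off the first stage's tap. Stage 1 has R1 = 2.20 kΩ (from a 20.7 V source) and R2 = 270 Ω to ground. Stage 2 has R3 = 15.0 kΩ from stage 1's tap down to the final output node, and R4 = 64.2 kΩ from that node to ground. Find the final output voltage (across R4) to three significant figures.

Stage 2 presents R3+R4 = 79200 Ω as a load on stage 1's tap.
Stage 1's lower leg becomes R2‖(R3+R4) = 269.1 Ω, so V_mid = 20.7 × 269.1/2469 = 2.256 V.
Stage 2 is itself unloaded: V_out = V_mid × R4/(R3+R4) = 2.256 × 64200/79200 = 1.83 V.

V_out ≈ 1.83 V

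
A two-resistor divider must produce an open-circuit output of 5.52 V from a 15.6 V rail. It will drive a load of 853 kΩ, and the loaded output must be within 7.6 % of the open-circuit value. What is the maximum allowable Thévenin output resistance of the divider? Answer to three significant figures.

R_th ≤ 70.2 kΩ

Loading drop = R_th/(R_th + R_L) ≤ 0.0760, so R_th ≤ R_L · ε/(1−ε) = 853 kΩ × 0.0760/0.9240 = 70.2 kΩ.
(Any R1, R2 with R2/(R1+R2) = 0.354 and R1‖R2 ≤ 70.2 kΩ will meet the spec.)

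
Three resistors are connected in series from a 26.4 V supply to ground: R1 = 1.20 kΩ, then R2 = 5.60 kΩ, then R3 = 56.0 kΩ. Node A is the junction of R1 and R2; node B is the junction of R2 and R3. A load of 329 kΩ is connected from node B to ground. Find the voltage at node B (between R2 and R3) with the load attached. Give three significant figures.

At node B, R3 is in parallel with the load: R3‖R_L = 47.85 kΩ.
Below node A the resistance is R2 + (R3‖R_L) = 53.45 kΩ, so V_A = 26.4 × 53.45/54.65 = 25.82 V.
Then V_B = V_A × (R3‖R_L)/(R2 + R3‖R_L) = 25.82 × 47.85/53.45 = 23.1 V.

V ≈ 23.1 V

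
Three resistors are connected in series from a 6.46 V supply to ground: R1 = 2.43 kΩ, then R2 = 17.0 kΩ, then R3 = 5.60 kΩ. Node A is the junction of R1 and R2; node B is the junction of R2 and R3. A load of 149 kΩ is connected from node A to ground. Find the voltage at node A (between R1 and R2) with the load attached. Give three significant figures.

Below node A the series string R2+R3 = 22.60 kΩ sits in parallel with the 149 kΩ load: 19.62 kΩ.
V_A = 6.46 × 19.62/(2.43 + 19.62) = 5.75 V.

V ≈ 5.75 V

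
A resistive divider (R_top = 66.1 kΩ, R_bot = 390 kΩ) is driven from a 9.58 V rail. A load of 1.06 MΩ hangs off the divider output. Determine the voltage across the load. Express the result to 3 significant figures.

V_out ≈ 7.78 V

The load sits in parallel with R_bot: R_bot‖R_L = (390 × 1060) / (390 + 1060) = 285.1 kΩ.
V_out = 9.58 × 285.1 / (66.1 + 285.1) = 9.58 × 285.1/351.2 = 7.78 V.
(Unloaded it would have been 8.19 V.)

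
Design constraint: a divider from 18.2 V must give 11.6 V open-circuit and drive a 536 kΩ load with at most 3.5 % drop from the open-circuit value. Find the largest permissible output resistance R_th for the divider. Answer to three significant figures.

R_th ≤ 19.4 kΩ

Loading drop = R_th/(R_th + R_L) ≤ 0.0350, so R_th ≤ R_L · ε/(1−ε) = 536 kΩ × 0.0350/0.9650 = 19.4 kΩ.
(Any R1, R2 with R2/(R1+R2) = 0.637 and R1‖R2 ≤ 19.4 kΩ will meet the spec.)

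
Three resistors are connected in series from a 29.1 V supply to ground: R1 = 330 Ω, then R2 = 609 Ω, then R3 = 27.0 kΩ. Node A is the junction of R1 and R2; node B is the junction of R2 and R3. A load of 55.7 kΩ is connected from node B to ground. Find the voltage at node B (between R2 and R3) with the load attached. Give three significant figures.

At node B, R3 is in parallel with the load: R3‖R_L = 18190 Ω.
Below node A the resistance is R2 + (R3‖R_L) = 18790 Ω, so V_A = 29.1 × 18790/19120 = 28.60 V.
Then V_B = V_A × (R3‖R_L)/(R2 + R3‖R_L) = 28.60 × 18190/18790 = 27.7 V.

V ≈ 27.7 V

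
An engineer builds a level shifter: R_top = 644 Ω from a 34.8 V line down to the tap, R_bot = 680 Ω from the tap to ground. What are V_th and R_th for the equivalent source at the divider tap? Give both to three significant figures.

V_th is the open-circuit tap voltage: 34.8 × 680/(644 + 680) = 17.9 V.
With the supply zeroed, R_top and R_bot appear in parallel from the tap: R_th = R_top‖R_bot = (644 × 680)/1324 = 331 Ω.

V_th = 17.9 V, R_th = 331 Ω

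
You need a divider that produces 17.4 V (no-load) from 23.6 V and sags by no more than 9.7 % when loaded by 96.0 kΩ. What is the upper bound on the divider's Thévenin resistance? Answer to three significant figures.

Loading drop = R_th/(R_th + R_L) ≤ 0.0970, so R_th ≤ R_L · ε/(1−ε) = 96.0 kΩ × 0.0970/0.9030 = 10.3 kΩ.
(Any R1, R2 with R2/(R1+R2) = 0.737 and R1‖R2 ≤ 10.3 kΩ will meet the spec.)

R_th ≤ 10.3 kΩ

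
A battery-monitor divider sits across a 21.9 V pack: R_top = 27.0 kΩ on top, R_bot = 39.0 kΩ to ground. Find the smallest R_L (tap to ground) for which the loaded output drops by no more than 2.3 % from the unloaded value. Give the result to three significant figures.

R_L(min) ≈ 678 kΩ

Output resistance R_th = R_top‖R_bot = (27.0 × 39.0)/66.00 = 15.95 kΩ.
The fractional drop is R_th/(R_th + R_L); requiring this ≤ 0.0230 gives R_L ≥ R_th(1/0.0230 − 1) = 15.95 × 42.48 = 678 kΩ.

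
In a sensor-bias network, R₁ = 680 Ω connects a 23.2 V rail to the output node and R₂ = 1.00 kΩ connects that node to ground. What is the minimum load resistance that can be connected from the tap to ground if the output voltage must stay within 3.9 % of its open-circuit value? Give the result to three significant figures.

Output resistance R_th = R₁‖R₂ = (680 × 1000)/1680 = 404.8 Ω.
The fractional drop is R_th/(R_th + R_L); requiring this ≤ 0.0390 gives R_L ≥ R_th(1/0.0390 − 1) = 404.8 × 24.64 = 9.97 kΩ.

R_L(min) ≈ 9.97 kΩ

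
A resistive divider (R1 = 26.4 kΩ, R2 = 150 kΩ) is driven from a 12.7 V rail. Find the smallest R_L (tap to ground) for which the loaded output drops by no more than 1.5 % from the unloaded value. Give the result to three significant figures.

R_L(min) ≈ 1.47 MΩ

Output resistance R_th = R1‖R2 = (26.4 × 150)/176.4 = 22.45 kΩ.
The fractional drop is R_th/(R_th + R_L); requiring this ≤ 0.0150 gives R_L ≥ R_th(1/0.0150 − 1) = 22.45 × 65.67 = 1.47 MΩ.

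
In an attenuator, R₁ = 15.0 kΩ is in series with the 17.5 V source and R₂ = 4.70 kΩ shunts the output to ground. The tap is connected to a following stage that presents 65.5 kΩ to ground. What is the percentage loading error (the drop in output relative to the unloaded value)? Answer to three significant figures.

The divider's output (Thévenin) resistance is R₁‖R₂ = 3.579 kΩ.
Fractional drop under load = R_th/(R_th + R_L) = 3.579 / (3.579 + 65.5) = 0.05181.
So the output falls by 5.18 %.

5.18 %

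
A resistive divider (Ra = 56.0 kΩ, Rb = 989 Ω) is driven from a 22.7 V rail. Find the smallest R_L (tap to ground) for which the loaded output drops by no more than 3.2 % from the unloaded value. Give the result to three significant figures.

Output resistance R_th = Ra‖Rb = (56000 × 989)/56990 = 971.8 Ω.
The fractional drop is R_th/(R_th + R_L); requiring this ≤ 0.0320 gives R_L ≥ R_th(1/0.0320 − 1) = 971.8 × 30.25 = 29.4 kΩ.

R_L(min) ≈ 29.4 kΩ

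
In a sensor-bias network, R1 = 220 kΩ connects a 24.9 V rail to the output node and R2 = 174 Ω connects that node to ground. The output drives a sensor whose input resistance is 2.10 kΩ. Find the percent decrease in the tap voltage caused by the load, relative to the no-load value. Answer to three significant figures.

7.65 %

The divider's output (Thévenin) resistance is R1‖R2 = 173.9 Ω.
Fractional drop under load = R_th/(R_th + R_L) = 173.9 / (173.9 + 2100) = 0.07646.
So the output falls by 7.65 %.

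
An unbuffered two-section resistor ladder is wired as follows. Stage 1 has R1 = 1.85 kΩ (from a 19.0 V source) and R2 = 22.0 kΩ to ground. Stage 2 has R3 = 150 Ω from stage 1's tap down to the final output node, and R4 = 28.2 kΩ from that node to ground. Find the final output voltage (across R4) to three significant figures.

Stage 2 presents R3+R4 = 28350 Ω as a load on stage 1's tap.
Stage 1's lower leg becomes R2‖(R3+R4) = 12390 Ω, so V_mid = 19.0 × 12390/14240 = 16.53 V.
Stage 2 is itself unloaded: V_out = V_mid × R4/(R3+R4) = 16.53 × 28200/28350 = 16.4 V.

V_out ≈ 16.4 V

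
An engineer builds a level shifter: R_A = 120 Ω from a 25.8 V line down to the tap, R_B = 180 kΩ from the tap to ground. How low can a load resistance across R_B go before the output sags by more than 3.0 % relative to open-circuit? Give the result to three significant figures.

R_L(min) ≈ 3.88 kΩ

Output resistance R_th = R_A‖R_B = (120 × 180000)/180100 = 119.9 Ω.
The fractional drop is R_th/(R_th + R_L); requiring this ≤ 0.0300 gives R_L ≥ R_th(1/0.0300 − 1) = 119.9 × 32.33 = 3.88 kΩ.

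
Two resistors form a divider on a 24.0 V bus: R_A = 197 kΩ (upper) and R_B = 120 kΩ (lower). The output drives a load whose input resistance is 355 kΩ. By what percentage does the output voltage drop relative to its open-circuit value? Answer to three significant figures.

17.4 %

The divider's output (Thévenin) resistance is R_A‖R_B = 74.57 kΩ.
Fractional drop under load = R_th/(R_th + R_L) = 74.57 / (74.57 + 355) = 0.1736.
So the output falls by 17.4 %.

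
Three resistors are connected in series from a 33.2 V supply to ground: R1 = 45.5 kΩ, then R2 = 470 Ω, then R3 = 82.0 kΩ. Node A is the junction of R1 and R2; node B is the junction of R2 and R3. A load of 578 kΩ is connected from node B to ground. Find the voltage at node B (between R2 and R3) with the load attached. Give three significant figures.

V ≈ 20.2 V

At node B, R3 is in parallel with the load: R3‖R_L = 71810 Ω.
Below node A the resistance is R2 + (R3‖R_L) = 72280 Ω, so V_A = 33.2 × 72280/117800 = 20.37 V.
Then V_B = V_A × (R3‖R_L)/(R2 + R3‖R_L) = 20.37 × 71810/72280 = 20.2 V.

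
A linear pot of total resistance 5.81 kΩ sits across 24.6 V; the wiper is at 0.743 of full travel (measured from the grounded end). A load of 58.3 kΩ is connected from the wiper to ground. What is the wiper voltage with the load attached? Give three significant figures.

The wiper splits the pot into (1−α)R = 1.493 kΩ above and αR = 4.317 kΩ below.
Lower section ‖ load = 4.019 kΩ.
V_wiper = 24.6 × 4.019/(1.493 + 4.019) = 17.9 V.

V ≈ 17.9 V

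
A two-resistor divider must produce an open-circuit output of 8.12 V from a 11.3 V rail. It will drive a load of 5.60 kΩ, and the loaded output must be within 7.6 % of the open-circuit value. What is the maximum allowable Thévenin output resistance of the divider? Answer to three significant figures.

Loading drop = R_th/(R_th + R_L) ≤ 0.0760, so R_th ≤ R_L · ε/(1−ε) = 5.60 kΩ × 0.0760/0.9240 = 461 Ω.
(Any R1, R2 with R2/(R1+R2) = 0.719 and R1‖R2 ≤ 461 Ω will meet the spec.)

R_th ≤ 461 Ω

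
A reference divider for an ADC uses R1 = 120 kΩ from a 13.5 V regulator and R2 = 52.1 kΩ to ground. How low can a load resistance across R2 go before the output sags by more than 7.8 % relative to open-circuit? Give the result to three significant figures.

Output resistance R_th = R1‖R2 = (120 × 52.1)/172.1 = 36.33 kΩ.
The fractional drop is R_th/(R_th + R_L); requiring this ≤ 0.0780 gives R_L ≥ R_th(1/0.0780 − 1) = 36.33 × 11.82 = 429 kΩ.

R_L(min) ≈ 429 kΩ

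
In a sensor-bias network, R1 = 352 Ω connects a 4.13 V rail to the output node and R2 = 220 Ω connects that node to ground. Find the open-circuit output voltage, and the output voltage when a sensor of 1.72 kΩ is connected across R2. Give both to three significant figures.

Unloaded: 1.59 V; loaded: 1.47 V

Open-circuit: V = 4.13 × 220/(352 + 220) = 1.59 V.
With the load, R2 becomes R2‖R_L = 195.1 Ω, so V = 4.13 × 195.1/547.1 = 1.47 V.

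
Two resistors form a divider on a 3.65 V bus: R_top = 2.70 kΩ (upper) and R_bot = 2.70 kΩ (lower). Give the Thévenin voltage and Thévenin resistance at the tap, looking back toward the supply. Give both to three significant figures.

V_th is the open-circuit tap voltage: 3.65 × 2.70/(2.70 + 2.70) = 1.82 V.
With the supply zeroed, R_top and R_bot appear in parallel from the tap: R_th = R_top‖R_bot = (2.70 × 2.70)/5.400 = 1.35 kΩ.

V_th = 1.82 V, R_th = 1.35 kΩ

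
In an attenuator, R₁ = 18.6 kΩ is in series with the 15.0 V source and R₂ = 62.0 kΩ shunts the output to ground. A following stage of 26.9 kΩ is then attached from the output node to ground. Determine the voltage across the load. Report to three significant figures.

V_out ≈ 7.53 V

The load sits in parallel with R₂: R₂‖R_L = (62.0 × 26.9) / (62.0 + 26.9) = 18.76 kΩ.
V_out = 15.0 × 18.76 / (18.6 + 18.76) = 15.0 × 18.76/37.36 = 7.53 V.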